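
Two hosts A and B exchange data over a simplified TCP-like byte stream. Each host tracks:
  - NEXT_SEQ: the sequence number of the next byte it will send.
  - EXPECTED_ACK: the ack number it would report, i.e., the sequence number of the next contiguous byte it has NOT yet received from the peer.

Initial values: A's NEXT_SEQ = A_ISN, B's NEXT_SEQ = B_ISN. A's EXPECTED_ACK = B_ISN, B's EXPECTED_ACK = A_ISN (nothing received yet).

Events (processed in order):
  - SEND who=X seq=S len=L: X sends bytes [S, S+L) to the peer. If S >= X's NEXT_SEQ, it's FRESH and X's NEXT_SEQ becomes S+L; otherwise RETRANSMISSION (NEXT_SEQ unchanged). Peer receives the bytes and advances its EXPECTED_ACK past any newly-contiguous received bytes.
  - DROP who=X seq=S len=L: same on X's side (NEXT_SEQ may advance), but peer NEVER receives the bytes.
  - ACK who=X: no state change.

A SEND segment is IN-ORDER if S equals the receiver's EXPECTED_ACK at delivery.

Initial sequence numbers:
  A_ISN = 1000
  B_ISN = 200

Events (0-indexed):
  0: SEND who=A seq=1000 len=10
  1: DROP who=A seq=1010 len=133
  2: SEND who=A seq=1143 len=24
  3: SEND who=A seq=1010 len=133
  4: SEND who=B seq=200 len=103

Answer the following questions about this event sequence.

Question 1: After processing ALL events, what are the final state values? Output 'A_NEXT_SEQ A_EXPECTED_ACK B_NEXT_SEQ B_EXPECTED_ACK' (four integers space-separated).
Answer: 1167 303 303 1167

Derivation:
After event 0: A_seq=1010 A_ack=200 B_seq=200 B_ack=1010
After event 1: A_seq=1143 A_ack=200 B_seq=200 B_ack=1010
After event 2: A_seq=1167 A_ack=200 B_seq=200 B_ack=1010
After event 3: A_seq=1167 A_ack=200 B_seq=200 B_ack=1167
After event 4: A_seq=1167 A_ack=303 B_seq=303 B_ack=1167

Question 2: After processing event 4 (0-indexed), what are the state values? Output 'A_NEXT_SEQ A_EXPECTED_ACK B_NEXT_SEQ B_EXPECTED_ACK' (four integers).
After event 0: A_seq=1010 A_ack=200 B_seq=200 B_ack=1010
After event 1: A_seq=1143 A_ack=200 B_seq=200 B_ack=1010
After event 2: A_seq=1167 A_ack=200 B_seq=200 B_ack=1010
After event 3: A_seq=1167 A_ack=200 B_seq=200 B_ack=1167
After event 4: A_seq=1167 A_ack=303 B_seq=303 B_ack=1167

1167 303 303 1167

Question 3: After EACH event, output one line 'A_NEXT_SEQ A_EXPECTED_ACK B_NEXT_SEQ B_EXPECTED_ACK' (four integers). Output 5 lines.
1010 200 200 1010
1143 200 200 1010
1167 200 200 1010
1167 200 200 1167
1167 303 303 1167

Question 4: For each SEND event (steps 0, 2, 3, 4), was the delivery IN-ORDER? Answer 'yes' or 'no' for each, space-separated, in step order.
Step 0: SEND seq=1000 -> in-order
Step 2: SEND seq=1143 -> out-of-order
Step 3: SEND seq=1010 -> in-order
Step 4: SEND seq=200 -> in-order

Answer: yes no yes yes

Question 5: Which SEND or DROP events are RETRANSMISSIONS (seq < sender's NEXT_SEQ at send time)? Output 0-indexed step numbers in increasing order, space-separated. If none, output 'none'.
Step 0: SEND seq=1000 -> fresh
Step 1: DROP seq=1010 -> fresh
Step 2: SEND seq=1143 -> fresh
Step 3: SEND seq=1010 -> retransmit
Step 4: SEND seq=200 -> fresh

Answer: 3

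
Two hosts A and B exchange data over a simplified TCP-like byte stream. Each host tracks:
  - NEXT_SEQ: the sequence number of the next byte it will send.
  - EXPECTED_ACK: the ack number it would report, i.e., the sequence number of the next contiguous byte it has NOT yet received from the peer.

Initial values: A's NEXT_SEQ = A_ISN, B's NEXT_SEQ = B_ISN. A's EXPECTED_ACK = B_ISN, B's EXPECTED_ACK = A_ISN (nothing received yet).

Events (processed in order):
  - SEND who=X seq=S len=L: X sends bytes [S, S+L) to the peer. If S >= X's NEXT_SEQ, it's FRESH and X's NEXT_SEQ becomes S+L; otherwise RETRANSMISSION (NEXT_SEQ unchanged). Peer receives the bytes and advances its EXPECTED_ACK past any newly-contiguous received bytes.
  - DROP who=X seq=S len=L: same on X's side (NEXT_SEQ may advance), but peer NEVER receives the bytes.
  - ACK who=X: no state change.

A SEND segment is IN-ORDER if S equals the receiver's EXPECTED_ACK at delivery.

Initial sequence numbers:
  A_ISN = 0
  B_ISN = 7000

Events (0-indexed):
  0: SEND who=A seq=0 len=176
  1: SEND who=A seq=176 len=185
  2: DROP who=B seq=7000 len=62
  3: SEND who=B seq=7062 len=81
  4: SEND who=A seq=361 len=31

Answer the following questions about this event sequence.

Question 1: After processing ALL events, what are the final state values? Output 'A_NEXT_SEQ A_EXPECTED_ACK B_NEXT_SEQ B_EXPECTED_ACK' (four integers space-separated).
After event 0: A_seq=176 A_ack=7000 B_seq=7000 B_ack=176
After event 1: A_seq=361 A_ack=7000 B_seq=7000 B_ack=361
After event 2: A_seq=361 A_ack=7000 B_seq=7062 B_ack=361
After event 3: A_seq=361 A_ack=7000 B_seq=7143 B_ack=361
After event 4: A_seq=392 A_ack=7000 B_seq=7143 B_ack=392

Answer: 392 7000 7143 392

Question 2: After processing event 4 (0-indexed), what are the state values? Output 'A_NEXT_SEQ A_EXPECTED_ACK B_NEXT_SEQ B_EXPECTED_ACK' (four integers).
After event 0: A_seq=176 A_ack=7000 B_seq=7000 B_ack=176
After event 1: A_seq=361 A_ack=7000 B_seq=7000 B_ack=361
After event 2: A_seq=361 A_ack=7000 B_seq=7062 B_ack=361
After event 3: A_seq=361 A_ack=7000 B_seq=7143 B_ack=361
After event 4: A_seq=392 A_ack=7000 B_seq=7143 B_ack=392

392 7000 7143 392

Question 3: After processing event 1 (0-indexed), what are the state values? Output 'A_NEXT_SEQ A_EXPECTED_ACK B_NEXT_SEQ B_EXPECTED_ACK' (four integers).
After event 0: A_seq=176 A_ack=7000 B_seq=7000 B_ack=176
After event 1: A_seq=361 A_ack=7000 B_seq=7000 B_ack=361

361 7000 7000 361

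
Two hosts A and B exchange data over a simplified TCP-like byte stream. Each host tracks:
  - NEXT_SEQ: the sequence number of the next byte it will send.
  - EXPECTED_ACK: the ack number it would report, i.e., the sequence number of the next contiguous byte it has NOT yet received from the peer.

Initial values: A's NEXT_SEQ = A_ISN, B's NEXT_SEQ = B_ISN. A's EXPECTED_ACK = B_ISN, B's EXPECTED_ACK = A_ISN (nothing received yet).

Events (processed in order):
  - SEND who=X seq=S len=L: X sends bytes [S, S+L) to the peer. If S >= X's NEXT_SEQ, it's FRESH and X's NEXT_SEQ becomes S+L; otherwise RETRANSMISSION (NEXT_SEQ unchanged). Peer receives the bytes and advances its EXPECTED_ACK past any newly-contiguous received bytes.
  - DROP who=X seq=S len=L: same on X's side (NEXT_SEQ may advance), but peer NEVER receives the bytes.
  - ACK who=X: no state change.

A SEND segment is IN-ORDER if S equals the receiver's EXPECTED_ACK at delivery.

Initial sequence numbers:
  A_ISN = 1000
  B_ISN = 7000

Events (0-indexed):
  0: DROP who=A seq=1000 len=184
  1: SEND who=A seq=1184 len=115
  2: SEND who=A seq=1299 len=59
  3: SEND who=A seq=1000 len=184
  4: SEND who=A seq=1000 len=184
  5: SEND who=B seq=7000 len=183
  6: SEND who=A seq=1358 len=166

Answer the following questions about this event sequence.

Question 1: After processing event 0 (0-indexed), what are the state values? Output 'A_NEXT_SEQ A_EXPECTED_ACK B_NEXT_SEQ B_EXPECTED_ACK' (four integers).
After event 0: A_seq=1184 A_ack=7000 B_seq=7000 B_ack=1000

1184 7000 7000 1000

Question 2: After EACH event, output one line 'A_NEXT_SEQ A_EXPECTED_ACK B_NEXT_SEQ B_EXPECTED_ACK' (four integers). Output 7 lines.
1184 7000 7000 1000
1299 7000 7000 1000
1358 7000 7000 1000
1358 7000 7000 1358
1358 7000 7000 1358
1358 7183 7183 1358
1524 7183 7183 1524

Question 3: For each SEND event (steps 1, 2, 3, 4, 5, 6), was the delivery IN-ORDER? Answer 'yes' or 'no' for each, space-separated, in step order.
Step 1: SEND seq=1184 -> out-of-order
Step 2: SEND seq=1299 -> out-of-order
Step 3: SEND seq=1000 -> in-order
Step 4: SEND seq=1000 -> out-of-order
Step 5: SEND seq=7000 -> in-order
Step 6: SEND seq=1358 -> in-order

Answer: no no yes no yes yes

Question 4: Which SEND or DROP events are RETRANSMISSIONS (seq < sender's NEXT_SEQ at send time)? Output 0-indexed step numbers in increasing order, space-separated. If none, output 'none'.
Answer: 3 4

Derivation:
Step 0: DROP seq=1000 -> fresh
Step 1: SEND seq=1184 -> fresh
Step 2: SEND seq=1299 -> fresh
Step 3: SEND seq=1000 -> retransmit
Step 4: SEND seq=1000 -> retransmit
Step 5: SEND seq=7000 -> fresh
Step 6: SEND seq=1358 -> fresh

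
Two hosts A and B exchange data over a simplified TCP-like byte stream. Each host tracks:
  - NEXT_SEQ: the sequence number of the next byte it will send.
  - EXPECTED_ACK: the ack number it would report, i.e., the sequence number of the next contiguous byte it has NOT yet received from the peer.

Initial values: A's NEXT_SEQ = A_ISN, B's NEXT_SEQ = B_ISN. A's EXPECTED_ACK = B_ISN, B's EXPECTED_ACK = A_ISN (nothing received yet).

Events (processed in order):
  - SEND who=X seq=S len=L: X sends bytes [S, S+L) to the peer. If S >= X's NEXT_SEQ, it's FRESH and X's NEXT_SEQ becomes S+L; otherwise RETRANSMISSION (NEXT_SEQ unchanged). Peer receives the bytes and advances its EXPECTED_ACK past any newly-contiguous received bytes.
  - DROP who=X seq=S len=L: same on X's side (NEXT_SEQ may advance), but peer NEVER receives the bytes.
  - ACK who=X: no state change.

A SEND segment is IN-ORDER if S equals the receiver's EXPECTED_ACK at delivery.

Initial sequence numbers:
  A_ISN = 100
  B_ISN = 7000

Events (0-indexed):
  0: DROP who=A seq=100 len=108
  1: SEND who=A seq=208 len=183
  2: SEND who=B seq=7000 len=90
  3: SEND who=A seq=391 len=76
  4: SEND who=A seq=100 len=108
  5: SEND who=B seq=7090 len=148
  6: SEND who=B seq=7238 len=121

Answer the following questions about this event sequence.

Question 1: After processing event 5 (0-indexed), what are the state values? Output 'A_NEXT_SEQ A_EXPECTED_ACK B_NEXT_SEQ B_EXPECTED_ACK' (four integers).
After event 0: A_seq=208 A_ack=7000 B_seq=7000 B_ack=100
After event 1: A_seq=391 A_ack=7000 B_seq=7000 B_ack=100
After event 2: A_seq=391 A_ack=7090 B_seq=7090 B_ack=100
After event 3: A_seq=467 A_ack=7090 B_seq=7090 B_ack=100
After event 4: A_seq=467 A_ack=7090 B_seq=7090 B_ack=467
After event 5: A_seq=467 A_ack=7238 B_seq=7238 B_ack=467

467 7238 7238 467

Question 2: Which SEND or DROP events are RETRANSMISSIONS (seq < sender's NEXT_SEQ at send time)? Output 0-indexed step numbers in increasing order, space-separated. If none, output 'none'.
Step 0: DROP seq=100 -> fresh
Step 1: SEND seq=208 -> fresh
Step 2: SEND seq=7000 -> fresh
Step 3: SEND seq=391 -> fresh
Step 4: SEND seq=100 -> retransmit
Step 5: SEND seq=7090 -> fresh
Step 6: SEND seq=7238 -> fresh

Answer: 4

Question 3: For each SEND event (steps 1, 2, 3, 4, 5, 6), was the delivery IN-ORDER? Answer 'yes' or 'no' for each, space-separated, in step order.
Step 1: SEND seq=208 -> out-of-order
Step 2: SEND seq=7000 -> in-order
Step 3: SEND seq=391 -> out-of-order
Step 4: SEND seq=100 -> in-order
Step 5: SEND seq=7090 -> in-order
Step 6: SEND seq=7238 -> in-order

Answer: no yes no yes yes yes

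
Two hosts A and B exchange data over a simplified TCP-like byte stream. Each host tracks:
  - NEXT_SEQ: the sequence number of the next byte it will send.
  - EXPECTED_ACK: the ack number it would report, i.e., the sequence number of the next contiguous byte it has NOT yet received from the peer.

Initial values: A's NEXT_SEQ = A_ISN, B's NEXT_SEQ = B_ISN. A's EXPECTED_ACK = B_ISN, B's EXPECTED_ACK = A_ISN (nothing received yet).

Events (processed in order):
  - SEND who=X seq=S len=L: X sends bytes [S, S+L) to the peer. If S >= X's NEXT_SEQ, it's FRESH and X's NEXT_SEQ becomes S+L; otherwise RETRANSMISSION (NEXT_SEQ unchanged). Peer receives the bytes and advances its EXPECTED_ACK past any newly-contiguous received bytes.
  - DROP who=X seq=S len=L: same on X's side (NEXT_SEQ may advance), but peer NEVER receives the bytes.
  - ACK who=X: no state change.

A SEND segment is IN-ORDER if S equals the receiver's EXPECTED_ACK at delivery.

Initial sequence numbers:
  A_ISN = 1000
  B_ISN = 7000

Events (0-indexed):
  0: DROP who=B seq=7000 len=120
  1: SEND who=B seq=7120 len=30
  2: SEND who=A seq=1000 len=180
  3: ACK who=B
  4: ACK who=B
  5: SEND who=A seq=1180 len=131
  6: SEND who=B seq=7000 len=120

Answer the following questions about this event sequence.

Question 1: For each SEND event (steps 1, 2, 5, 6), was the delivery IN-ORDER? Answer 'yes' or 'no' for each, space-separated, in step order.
Answer: no yes yes yes

Derivation:
Step 1: SEND seq=7120 -> out-of-order
Step 2: SEND seq=1000 -> in-order
Step 5: SEND seq=1180 -> in-order
Step 6: SEND seq=7000 -> in-order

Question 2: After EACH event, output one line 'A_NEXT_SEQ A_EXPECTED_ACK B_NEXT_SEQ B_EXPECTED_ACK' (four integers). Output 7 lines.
1000 7000 7120 1000
1000 7000 7150 1000
1180 7000 7150 1180
1180 7000 7150 1180
1180 7000 7150 1180
1311 7000 7150 1311
1311 7150 7150 1311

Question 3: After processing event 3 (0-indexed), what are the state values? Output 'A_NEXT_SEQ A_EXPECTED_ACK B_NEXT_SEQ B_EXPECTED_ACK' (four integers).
After event 0: A_seq=1000 A_ack=7000 B_seq=7120 B_ack=1000
After event 1: A_seq=1000 A_ack=7000 B_seq=7150 B_ack=1000
After event 2: A_seq=1180 A_ack=7000 B_seq=7150 B_ack=1180
After event 3: A_seq=1180 A_ack=7000 B_seq=7150 B_ack=1180

1180 7000 7150 1180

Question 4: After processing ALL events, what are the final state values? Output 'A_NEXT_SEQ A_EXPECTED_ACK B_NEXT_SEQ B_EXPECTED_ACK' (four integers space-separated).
After event 0: A_seq=1000 A_ack=7000 B_seq=7120 B_ack=1000
After event 1: A_seq=1000 A_ack=7000 B_seq=7150 B_ack=1000
After event 2: A_seq=1180 A_ack=7000 B_seq=7150 B_ack=1180
After event 3: A_seq=1180 A_ack=7000 B_seq=7150 B_ack=1180
After event 4: A_seq=1180 A_ack=7000 B_seq=7150 B_ack=1180
After event 5: A_seq=1311 A_ack=7000 B_seq=7150 B_ack=1311
After event 6: A_seq=1311 A_ack=7150 B_seq=7150 B_ack=1311

Answer: 1311 7150 7150 1311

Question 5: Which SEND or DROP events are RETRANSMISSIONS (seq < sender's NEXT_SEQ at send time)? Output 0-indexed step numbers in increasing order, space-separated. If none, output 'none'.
Step 0: DROP seq=7000 -> fresh
Step 1: SEND seq=7120 -> fresh
Step 2: SEND seq=1000 -> fresh
Step 5: SEND seq=1180 -> fresh
Step 6: SEND seq=7000 -> retransmit

Answer: 6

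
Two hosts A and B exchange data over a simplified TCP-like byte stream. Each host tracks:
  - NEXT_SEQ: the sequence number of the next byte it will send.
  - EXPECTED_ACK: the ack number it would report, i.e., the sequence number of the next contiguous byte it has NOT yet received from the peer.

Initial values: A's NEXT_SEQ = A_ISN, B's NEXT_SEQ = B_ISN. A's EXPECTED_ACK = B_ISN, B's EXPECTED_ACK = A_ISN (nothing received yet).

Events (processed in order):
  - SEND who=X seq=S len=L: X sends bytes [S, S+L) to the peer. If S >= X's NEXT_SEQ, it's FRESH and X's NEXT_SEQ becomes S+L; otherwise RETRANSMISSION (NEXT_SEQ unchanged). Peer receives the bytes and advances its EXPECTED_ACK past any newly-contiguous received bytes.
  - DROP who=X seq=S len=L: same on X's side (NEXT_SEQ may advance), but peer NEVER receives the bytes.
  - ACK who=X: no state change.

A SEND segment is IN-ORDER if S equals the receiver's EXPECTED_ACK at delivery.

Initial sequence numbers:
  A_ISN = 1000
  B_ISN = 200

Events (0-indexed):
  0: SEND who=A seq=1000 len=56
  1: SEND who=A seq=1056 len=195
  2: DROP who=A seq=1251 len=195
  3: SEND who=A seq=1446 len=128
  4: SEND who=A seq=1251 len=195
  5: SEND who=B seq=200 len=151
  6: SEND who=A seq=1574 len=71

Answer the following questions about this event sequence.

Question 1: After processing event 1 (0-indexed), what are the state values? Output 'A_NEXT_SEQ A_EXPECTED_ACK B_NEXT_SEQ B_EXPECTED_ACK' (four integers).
After event 0: A_seq=1056 A_ack=200 B_seq=200 B_ack=1056
After event 1: A_seq=1251 A_ack=200 B_seq=200 B_ack=1251

1251 200 200 1251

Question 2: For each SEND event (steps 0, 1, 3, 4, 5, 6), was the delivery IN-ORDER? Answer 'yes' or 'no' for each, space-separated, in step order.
Answer: yes yes no yes yes yes

Derivation:
Step 0: SEND seq=1000 -> in-order
Step 1: SEND seq=1056 -> in-order
Step 3: SEND seq=1446 -> out-of-order
Step 4: SEND seq=1251 -> in-order
Step 5: SEND seq=200 -> in-order
Step 6: SEND seq=1574 -> in-order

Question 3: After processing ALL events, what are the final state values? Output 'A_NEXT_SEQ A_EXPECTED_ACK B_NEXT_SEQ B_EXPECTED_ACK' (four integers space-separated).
After event 0: A_seq=1056 A_ack=200 B_seq=200 B_ack=1056
After event 1: A_seq=1251 A_ack=200 B_seq=200 B_ack=1251
After event 2: A_seq=1446 A_ack=200 B_seq=200 B_ack=1251
After event 3: A_seq=1574 A_ack=200 B_seq=200 B_ack=1251
After event 4: A_seq=1574 A_ack=200 B_seq=200 B_ack=1574
After event 5: A_seq=1574 A_ack=351 B_seq=351 B_ack=1574
After event 6: A_seq=1645 A_ack=351 B_seq=351 B_ack=1645

Answer: 1645 351 351 1645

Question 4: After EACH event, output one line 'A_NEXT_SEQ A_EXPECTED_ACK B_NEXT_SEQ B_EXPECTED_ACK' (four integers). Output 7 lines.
1056 200 200 1056
1251 200 200 1251
1446 200 200 1251
1574 200 200 1251
1574 200 200 1574
1574 351 351 1574
1645 351 351 1645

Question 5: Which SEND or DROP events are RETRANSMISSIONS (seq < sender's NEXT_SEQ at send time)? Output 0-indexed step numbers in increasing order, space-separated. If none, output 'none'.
Step 0: SEND seq=1000 -> fresh
Step 1: SEND seq=1056 -> fresh
Step 2: DROP seq=1251 -> fresh
Step 3: SEND seq=1446 -> fresh
Step 4: SEND seq=1251 -> retransmit
Step 5: SEND seq=200 -> fresh
Step 6: SEND seq=1574 -> fresh

Answer: 4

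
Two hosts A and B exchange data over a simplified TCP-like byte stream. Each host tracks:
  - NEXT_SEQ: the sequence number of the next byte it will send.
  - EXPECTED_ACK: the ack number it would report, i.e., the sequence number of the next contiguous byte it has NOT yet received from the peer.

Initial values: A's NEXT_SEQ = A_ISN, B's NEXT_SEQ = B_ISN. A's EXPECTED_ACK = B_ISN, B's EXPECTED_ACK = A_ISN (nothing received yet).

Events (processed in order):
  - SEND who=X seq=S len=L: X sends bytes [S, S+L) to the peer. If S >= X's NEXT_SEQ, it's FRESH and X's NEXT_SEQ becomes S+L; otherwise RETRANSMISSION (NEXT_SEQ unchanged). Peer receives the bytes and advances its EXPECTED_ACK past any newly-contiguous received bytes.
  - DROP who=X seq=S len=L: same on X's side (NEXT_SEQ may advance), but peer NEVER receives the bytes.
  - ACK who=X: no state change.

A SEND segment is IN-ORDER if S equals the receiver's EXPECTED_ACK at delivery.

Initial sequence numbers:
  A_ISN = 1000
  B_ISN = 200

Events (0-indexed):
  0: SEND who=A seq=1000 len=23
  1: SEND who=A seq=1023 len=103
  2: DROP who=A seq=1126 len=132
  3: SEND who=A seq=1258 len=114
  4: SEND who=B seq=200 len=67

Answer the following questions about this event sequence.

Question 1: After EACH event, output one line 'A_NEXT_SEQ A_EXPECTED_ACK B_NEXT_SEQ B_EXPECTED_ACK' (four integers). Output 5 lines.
1023 200 200 1023
1126 200 200 1126
1258 200 200 1126
1372 200 200 1126
1372 267 267 1126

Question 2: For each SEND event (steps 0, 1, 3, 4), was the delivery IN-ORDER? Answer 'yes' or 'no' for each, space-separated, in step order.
Answer: yes yes no yes

Derivation:
Step 0: SEND seq=1000 -> in-order
Step 1: SEND seq=1023 -> in-order
Step 3: SEND seq=1258 -> out-of-order
Step 4: SEND seq=200 -> in-order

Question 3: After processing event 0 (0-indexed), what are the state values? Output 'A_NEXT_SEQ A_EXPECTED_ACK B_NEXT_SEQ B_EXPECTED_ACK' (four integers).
After event 0: A_seq=1023 A_ack=200 B_seq=200 B_ack=1023

1023 200 200 1023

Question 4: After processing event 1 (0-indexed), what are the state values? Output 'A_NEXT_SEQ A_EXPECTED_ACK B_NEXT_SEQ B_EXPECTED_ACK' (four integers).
After event 0: A_seq=1023 A_ack=200 B_seq=200 B_ack=1023
After event 1: A_seq=1126 A_ack=200 B_seq=200 B_ack=1126

1126 200 200 1126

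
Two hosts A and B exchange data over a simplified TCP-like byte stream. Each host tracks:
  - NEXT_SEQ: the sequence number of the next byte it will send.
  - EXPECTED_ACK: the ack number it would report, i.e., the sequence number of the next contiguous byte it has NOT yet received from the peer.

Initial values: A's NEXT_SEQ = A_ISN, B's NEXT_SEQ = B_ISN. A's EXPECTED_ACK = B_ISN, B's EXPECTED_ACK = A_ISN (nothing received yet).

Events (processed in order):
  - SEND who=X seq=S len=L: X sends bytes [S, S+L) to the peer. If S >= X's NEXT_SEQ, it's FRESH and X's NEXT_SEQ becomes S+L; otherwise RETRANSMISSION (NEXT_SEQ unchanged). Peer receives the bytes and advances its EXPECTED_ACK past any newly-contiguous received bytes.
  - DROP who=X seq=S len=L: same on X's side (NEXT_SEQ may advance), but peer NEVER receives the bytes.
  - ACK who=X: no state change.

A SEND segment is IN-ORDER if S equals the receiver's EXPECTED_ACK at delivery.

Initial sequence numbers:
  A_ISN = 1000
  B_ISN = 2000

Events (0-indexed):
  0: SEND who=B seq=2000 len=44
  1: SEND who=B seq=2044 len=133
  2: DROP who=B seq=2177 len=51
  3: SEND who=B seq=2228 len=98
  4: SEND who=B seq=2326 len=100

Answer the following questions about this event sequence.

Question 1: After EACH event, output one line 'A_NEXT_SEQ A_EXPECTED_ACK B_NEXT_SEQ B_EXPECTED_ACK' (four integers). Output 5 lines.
1000 2044 2044 1000
1000 2177 2177 1000
1000 2177 2228 1000
1000 2177 2326 1000
1000 2177 2426 1000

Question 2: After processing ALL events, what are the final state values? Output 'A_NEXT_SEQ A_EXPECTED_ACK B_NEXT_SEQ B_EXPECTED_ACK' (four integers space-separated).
Answer: 1000 2177 2426 1000

Derivation:
After event 0: A_seq=1000 A_ack=2044 B_seq=2044 B_ack=1000
After event 1: A_seq=1000 A_ack=2177 B_seq=2177 B_ack=1000
After event 2: A_seq=1000 A_ack=2177 B_seq=2228 B_ack=1000
After event 3: A_seq=1000 A_ack=2177 B_seq=2326 B_ack=1000
After event 4: A_seq=1000 A_ack=2177 B_seq=2426 B_ack=1000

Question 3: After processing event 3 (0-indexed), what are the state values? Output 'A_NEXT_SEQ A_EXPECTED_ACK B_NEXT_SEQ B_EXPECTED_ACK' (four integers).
After event 0: A_seq=1000 A_ack=2044 B_seq=2044 B_ack=1000
After event 1: A_seq=1000 A_ack=2177 B_seq=2177 B_ack=1000
After event 2: A_seq=1000 A_ack=2177 B_seq=2228 B_ack=1000
After event 3: A_seq=1000 A_ack=2177 B_seq=2326 B_ack=1000

1000 2177 2326 1000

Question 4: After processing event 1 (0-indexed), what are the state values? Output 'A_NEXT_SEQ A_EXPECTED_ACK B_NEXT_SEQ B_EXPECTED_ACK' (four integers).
After event 0: A_seq=1000 A_ack=2044 B_seq=2044 B_ack=1000
After event 1: A_seq=1000 A_ack=2177 B_seq=2177 B_ack=1000

1000 2177 2177 1000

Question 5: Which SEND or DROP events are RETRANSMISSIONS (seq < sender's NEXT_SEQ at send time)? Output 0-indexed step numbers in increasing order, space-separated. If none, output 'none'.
Step 0: SEND seq=2000 -> fresh
Step 1: SEND seq=2044 -> fresh
Step 2: DROP seq=2177 -> fresh
Step 3: SEND seq=2228 -> fresh
Step 4: SEND seq=2326 -> fresh

Answer: none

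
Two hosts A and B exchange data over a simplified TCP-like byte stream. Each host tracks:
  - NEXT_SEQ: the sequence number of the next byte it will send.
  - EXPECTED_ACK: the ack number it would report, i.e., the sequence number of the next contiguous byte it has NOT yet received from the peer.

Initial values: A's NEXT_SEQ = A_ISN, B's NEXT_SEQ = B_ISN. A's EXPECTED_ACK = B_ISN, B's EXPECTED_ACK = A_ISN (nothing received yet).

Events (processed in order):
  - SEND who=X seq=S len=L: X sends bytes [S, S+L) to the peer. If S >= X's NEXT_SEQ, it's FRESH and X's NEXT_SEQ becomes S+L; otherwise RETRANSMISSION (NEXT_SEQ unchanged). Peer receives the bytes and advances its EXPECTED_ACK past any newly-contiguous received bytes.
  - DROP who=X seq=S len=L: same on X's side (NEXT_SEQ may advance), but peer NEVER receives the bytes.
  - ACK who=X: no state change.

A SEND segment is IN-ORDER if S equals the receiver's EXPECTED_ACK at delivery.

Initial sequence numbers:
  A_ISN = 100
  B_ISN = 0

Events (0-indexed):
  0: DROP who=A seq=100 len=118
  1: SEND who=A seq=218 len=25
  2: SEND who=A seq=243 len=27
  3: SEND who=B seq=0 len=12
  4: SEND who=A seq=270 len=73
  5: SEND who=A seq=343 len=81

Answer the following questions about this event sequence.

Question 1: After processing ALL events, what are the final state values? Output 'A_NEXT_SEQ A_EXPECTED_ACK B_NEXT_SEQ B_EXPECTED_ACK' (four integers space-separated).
After event 0: A_seq=218 A_ack=0 B_seq=0 B_ack=100
After event 1: A_seq=243 A_ack=0 B_seq=0 B_ack=100
After event 2: A_seq=270 A_ack=0 B_seq=0 B_ack=100
After event 3: A_seq=270 A_ack=12 B_seq=12 B_ack=100
After event 4: A_seq=343 A_ack=12 B_seq=12 B_ack=100
After event 5: A_seq=424 A_ack=12 B_seq=12 B_ack=100

Answer: 424 12 12 100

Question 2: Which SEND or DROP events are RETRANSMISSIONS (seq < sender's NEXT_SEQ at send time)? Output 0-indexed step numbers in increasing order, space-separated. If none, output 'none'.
Answer: none

Derivation:
Step 0: DROP seq=100 -> fresh
Step 1: SEND seq=218 -> fresh
Step 2: SEND seq=243 -> fresh
Step 3: SEND seq=0 -> fresh
Step 4: SEND seq=270 -> fresh
Step 5: SEND seq=343 -> fresh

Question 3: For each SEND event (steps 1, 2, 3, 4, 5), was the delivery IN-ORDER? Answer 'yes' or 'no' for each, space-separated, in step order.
Step 1: SEND seq=218 -> out-of-order
Step 2: SEND seq=243 -> out-of-order
Step 3: SEND seq=0 -> in-order
Step 4: SEND seq=270 -> out-of-order
Step 5: SEND seq=343 -> out-of-order

Answer: no no yes no no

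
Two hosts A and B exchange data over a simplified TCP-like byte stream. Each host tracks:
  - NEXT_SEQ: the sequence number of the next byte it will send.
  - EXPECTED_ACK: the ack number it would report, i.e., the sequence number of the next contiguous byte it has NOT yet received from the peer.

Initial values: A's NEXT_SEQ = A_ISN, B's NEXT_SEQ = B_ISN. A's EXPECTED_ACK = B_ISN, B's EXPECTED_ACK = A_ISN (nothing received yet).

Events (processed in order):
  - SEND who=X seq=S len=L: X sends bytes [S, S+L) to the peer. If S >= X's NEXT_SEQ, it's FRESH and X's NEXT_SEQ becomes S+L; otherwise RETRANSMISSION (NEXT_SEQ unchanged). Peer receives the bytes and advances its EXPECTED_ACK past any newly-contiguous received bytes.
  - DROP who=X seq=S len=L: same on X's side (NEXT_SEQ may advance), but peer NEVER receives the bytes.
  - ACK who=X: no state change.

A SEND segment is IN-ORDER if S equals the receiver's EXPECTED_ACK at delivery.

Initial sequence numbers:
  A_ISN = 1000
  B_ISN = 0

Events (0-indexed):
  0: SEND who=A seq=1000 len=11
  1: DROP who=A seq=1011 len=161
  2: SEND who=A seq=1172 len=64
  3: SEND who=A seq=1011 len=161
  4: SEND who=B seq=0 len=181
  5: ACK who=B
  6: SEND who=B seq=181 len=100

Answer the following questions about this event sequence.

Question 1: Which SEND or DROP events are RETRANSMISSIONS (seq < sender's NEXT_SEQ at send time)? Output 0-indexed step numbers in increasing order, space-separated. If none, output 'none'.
Step 0: SEND seq=1000 -> fresh
Step 1: DROP seq=1011 -> fresh
Step 2: SEND seq=1172 -> fresh
Step 3: SEND seq=1011 -> retransmit
Step 4: SEND seq=0 -> fresh
Step 6: SEND seq=181 -> fresh

Answer: 3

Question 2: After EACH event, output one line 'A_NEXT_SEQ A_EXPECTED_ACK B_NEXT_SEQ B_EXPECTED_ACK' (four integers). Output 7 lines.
1011 0 0 1011
1172 0 0 1011
1236 0 0 1011
1236 0 0 1236
1236 181 181 1236
1236 181 181 1236
1236 281 281 1236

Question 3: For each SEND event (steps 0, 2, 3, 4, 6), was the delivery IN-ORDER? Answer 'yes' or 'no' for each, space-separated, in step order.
Step 0: SEND seq=1000 -> in-order
Step 2: SEND seq=1172 -> out-of-order
Step 3: SEND seq=1011 -> in-order
Step 4: SEND seq=0 -> in-order
Step 6: SEND seq=181 -> in-order

Answer: yes no yes yes yes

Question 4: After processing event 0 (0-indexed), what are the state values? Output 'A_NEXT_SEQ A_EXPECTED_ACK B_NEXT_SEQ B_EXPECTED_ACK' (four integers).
After event 0: A_seq=1011 A_ack=0 B_seq=0 B_ack=1011

1011 0 0 1011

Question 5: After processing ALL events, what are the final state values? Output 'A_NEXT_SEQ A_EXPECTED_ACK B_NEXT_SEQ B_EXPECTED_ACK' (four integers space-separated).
Answer: 1236 281 281 1236

Derivation:
After event 0: A_seq=1011 A_ack=0 B_seq=0 B_ack=1011
After event 1: A_seq=1172 A_ack=0 B_seq=0 B_ack=1011
After event 2: A_seq=1236 A_ack=0 B_seq=0 B_ack=1011
After event 3: A_seq=1236 A_ack=0 B_seq=0 B_ack=1236
After event 4: A_seq=1236 A_ack=181 B_seq=181 B_ack=1236
After event 5: A_seq=1236 A_ack=181 B_seq=181 B_ack=1236
After event 6: A_seq=1236 A_ack=281 B_seq=281 B_ack=1236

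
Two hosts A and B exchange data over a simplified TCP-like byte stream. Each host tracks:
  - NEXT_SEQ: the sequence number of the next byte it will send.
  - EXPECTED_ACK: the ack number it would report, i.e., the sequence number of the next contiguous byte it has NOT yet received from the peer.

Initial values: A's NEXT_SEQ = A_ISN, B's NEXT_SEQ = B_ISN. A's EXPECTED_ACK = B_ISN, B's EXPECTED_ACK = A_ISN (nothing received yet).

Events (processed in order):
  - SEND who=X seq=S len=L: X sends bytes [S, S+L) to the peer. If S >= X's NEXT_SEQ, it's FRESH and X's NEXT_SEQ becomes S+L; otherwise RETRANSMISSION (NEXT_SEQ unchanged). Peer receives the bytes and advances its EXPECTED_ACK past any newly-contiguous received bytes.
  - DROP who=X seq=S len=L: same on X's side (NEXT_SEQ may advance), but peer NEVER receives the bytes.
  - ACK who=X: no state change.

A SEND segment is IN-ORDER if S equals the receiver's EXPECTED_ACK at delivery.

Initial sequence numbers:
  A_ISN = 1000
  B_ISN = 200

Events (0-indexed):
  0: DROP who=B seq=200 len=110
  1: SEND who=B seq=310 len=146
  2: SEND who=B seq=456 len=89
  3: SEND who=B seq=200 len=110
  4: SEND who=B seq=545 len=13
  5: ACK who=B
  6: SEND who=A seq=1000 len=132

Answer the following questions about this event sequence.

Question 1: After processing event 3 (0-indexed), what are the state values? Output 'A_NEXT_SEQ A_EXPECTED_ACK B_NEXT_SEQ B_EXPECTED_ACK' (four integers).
After event 0: A_seq=1000 A_ack=200 B_seq=310 B_ack=1000
After event 1: A_seq=1000 A_ack=200 B_seq=456 B_ack=1000
After event 2: A_seq=1000 A_ack=200 B_seq=545 B_ack=1000
After event 3: A_seq=1000 A_ack=545 B_seq=545 B_ack=1000

1000 545 545 1000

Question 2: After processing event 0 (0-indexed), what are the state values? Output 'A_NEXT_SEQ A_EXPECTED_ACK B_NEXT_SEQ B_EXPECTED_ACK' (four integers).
After event 0: A_seq=1000 A_ack=200 B_seq=310 B_ack=1000

1000 200 310 1000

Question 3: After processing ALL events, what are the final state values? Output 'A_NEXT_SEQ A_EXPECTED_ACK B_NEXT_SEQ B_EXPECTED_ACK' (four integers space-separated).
Answer: 1132 558 558 1132

Derivation:
After event 0: A_seq=1000 A_ack=200 B_seq=310 B_ack=1000
After event 1: A_seq=1000 A_ack=200 B_seq=456 B_ack=1000
After event 2: A_seq=1000 A_ack=200 B_seq=545 B_ack=1000
After event 3: A_seq=1000 A_ack=545 B_seq=545 B_ack=1000
After event 4: A_seq=1000 A_ack=558 B_seq=558 B_ack=1000
After event 5: A_seq=1000 A_ack=558 B_seq=558 B_ack=1000
After event 6: A_seq=1132 A_ack=558 B_seq=558 B_ack=1132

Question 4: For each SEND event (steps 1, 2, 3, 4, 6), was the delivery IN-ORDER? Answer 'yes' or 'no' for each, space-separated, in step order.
Step 1: SEND seq=310 -> out-of-order
Step 2: SEND seq=456 -> out-of-order
Step 3: SEND seq=200 -> in-order
Step 4: SEND seq=545 -> in-order
Step 6: SEND seq=1000 -> in-order

Answer: no no yes yes yes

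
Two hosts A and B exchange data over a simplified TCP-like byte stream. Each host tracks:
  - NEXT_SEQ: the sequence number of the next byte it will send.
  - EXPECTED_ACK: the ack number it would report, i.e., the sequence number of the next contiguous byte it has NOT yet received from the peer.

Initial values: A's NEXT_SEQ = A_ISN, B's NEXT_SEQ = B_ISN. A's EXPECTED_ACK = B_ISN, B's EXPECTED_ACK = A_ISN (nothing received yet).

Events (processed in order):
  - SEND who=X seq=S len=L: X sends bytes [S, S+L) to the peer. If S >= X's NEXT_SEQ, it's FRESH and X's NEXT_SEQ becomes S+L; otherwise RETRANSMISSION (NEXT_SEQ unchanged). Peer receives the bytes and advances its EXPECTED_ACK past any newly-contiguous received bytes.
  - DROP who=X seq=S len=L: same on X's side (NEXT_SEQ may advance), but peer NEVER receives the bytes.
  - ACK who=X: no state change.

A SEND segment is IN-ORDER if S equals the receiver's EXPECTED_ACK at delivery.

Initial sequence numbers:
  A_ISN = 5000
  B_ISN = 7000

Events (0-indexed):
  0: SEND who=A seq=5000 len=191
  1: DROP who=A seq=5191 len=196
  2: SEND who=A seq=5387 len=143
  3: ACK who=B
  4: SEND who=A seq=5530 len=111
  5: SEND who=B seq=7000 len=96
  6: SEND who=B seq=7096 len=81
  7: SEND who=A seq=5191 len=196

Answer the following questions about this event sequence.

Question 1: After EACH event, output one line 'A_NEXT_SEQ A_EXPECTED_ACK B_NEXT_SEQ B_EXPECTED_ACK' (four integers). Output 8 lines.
5191 7000 7000 5191
5387 7000 7000 5191
5530 7000 7000 5191
5530 7000 7000 5191
5641 7000 7000 5191
5641 7096 7096 5191
5641 7177 7177 5191
5641 7177 7177 5641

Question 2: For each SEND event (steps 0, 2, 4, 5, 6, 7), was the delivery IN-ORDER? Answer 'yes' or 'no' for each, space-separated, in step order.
Answer: yes no no yes yes yes

Derivation:
Step 0: SEND seq=5000 -> in-order
Step 2: SEND seq=5387 -> out-of-order
Step 4: SEND seq=5530 -> out-of-order
Step 5: SEND seq=7000 -> in-order
Step 6: SEND seq=7096 -> in-order
Step 7: SEND seq=5191 -> in-order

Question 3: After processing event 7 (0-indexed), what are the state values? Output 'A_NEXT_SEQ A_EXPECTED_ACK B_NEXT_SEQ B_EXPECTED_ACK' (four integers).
After event 0: A_seq=5191 A_ack=7000 B_seq=7000 B_ack=5191
After event 1: A_seq=5387 A_ack=7000 B_seq=7000 B_ack=5191
After event 2: A_seq=5530 A_ack=7000 B_seq=7000 B_ack=5191
After event 3: A_seq=5530 A_ack=7000 B_seq=7000 B_ack=5191
After event 4: A_seq=5641 A_ack=7000 B_seq=7000 B_ack=5191
After event 5: A_seq=5641 A_ack=7096 B_seq=7096 B_ack=5191
After event 6: A_seq=5641 A_ack=7177 B_seq=7177 B_ack=5191
After event 7: A_seq=5641 A_ack=7177 B_seq=7177 B_ack=5641

5641 7177 7177 5641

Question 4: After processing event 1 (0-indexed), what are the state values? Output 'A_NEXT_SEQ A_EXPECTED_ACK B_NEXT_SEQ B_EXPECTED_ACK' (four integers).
After event 0: A_seq=5191 A_ack=7000 B_seq=7000 B_ack=5191
After event 1: A_seq=5387 A_ack=7000 B_seq=7000 B_ack=5191

5387 7000 7000 5191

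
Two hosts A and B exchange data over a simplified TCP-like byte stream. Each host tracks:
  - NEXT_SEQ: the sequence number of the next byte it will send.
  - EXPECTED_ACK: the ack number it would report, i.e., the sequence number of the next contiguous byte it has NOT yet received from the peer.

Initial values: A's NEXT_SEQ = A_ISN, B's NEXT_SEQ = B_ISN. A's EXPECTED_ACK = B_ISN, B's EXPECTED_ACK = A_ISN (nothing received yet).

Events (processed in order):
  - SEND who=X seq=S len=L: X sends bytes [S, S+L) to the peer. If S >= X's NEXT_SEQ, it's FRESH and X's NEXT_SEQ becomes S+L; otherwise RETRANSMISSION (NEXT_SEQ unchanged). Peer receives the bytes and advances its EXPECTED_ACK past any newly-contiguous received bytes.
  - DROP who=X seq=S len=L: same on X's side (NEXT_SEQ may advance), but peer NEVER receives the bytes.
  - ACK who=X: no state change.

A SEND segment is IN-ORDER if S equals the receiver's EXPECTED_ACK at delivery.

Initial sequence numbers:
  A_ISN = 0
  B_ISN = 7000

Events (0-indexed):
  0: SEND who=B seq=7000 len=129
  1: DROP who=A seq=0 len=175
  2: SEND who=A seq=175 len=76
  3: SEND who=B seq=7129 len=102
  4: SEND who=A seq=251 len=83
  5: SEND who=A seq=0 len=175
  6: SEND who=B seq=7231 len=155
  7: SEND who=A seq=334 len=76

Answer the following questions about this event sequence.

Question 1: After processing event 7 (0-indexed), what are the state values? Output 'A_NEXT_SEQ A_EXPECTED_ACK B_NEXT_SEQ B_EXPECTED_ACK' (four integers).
After event 0: A_seq=0 A_ack=7129 B_seq=7129 B_ack=0
After event 1: A_seq=175 A_ack=7129 B_seq=7129 B_ack=0
After event 2: A_seq=251 A_ack=7129 B_seq=7129 B_ack=0
After event 3: A_seq=251 A_ack=7231 B_seq=7231 B_ack=0
After event 4: A_seq=334 A_ack=7231 B_seq=7231 B_ack=0
After event 5: A_seq=334 A_ack=7231 B_seq=7231 B_ack=334
After event 6: A_seq=334 A_ack=7386 B_seq=7386 B_ack=334
After event 7: A_seq=410 A_ack=7386 B_seq=7386 B_ack=410

410 7386 7386 410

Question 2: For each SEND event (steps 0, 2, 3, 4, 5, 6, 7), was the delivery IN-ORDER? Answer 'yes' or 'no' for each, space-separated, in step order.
Step 0: SEND seq=7000 -> in-order
Step 2: SEND seq=175 -> out-of-order
Step 3: SEND seq=7129 -> in-order
Step 4: SEND seq=251 -> out-of-order
Step 5: SEND seq=0 -> in-order
Step 6: SEND seq=7231 -> in-order
Step 7: SEND seq=334 -> in-order

Answer: yes no yes no yes yes yes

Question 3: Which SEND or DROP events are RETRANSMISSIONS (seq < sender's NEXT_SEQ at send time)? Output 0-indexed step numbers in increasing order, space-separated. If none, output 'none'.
Answer: 5

Derivation:
Step 0: SEND seq=7000 -> fresh
Step 1: DROP seq=0 -> fresh
Step 2: SEND seq=175 -> fresh
Step 3: SEND seq=7129 -> fresh
Step 4: SEND seq=251 -> fresh
Step 5: SEND seq=0 -> retransmit
Step 6: SEND seq=7231 -> fresh
Step 7: SEND seq=334 -> fresh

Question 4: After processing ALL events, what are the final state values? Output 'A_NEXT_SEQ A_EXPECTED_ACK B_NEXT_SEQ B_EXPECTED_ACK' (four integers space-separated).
Answer: 410 7386 7386 410

Derivation:
After event 0: A_seq=0 A_ack=7129 B_seq=7129 B_ack=0
After event 1: A_seq=175 A_ack=7129 B_seq=7129 B_ack=0
After event 2: A_seq=251 A_ack=7129 B_seq=7129 B_ack=0
After event 3: A_seq=251 A_ack=7231 B_seq=7231 B_ack=0
After event 4: A_seq=334 A_ack=7231 B_seq=7231 B_ack=0
After event 5: A_seq=334 A_ack=7231 B_seq=7231 B_ack=334
After event 6: A_seq=334 A_ack=7386 B_seq=7386 B_ack=334
After event 7: A_seq=410 A_ack=7386 B_seq=7386 B_ack=410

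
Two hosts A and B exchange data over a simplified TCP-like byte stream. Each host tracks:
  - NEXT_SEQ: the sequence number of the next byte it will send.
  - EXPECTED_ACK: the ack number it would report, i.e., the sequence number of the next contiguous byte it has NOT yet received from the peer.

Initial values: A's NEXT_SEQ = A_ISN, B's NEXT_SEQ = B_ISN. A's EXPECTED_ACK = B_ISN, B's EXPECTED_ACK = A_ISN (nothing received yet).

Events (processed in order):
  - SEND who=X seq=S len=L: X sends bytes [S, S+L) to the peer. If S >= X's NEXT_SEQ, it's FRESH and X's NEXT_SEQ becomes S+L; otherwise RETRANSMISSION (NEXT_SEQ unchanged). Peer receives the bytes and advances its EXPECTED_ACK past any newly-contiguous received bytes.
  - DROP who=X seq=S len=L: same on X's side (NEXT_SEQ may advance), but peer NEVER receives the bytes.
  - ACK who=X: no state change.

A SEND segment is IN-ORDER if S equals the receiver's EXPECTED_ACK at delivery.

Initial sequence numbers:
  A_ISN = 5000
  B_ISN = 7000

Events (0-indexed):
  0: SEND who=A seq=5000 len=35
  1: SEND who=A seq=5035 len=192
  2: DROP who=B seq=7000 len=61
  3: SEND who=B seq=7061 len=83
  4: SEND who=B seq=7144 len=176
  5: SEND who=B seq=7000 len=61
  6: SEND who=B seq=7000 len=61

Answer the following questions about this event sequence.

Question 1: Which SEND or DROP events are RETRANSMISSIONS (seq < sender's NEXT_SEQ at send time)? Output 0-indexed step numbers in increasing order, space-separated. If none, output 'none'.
Answer: 5 6

Derivation:
Step 0: SEND seq=5000 -> fresh
Step 1: SEND seq=5035 -> fresh
Step 2: DROP seq=7000 -> fresh
Step 3: SEND seq=7061 -> fresh
Step 4: SEND seq=7144 -> fresh
Step 5: SEND seq=7000 -> retransmit
Step 6: SEND seq=7000 -> retransmit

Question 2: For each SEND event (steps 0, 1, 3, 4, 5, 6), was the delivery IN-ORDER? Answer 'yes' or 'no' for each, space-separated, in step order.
Answer: yes yes no no yes no

Derivation:
Step 0: SEND seq=5000 -> in-order
Step 1: SEND seq=5035 -> in-order
Step 3: SEND seq=7061 -> out-of-order
Step 4: SEND seq=7144 -> out-of-order
Step 5: SEND seq=7000 -> in-order
Step 6: SEND seq=7000 -> out-of-order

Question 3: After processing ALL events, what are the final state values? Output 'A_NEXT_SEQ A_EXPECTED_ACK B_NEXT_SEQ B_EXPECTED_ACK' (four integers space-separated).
After event 0: A_seq=5035 A_ack=7000 B_seq=7000 B_ack=5035
After event 1: A_seq=5227 A_ack=7000 B_seq=7000 B_ack=5227
After event 2: A_seq=5227 A_ack=7000 B_seq=7061 B_ack=5227
After event 3: A_seq=5227 A_ack=7000 B_seq=7144 B_ack=5227
After event 4: A_seq=5227 A_ack=7000 B_seq=7320 B_ack=5227
After event 5: A_seq=5227 A_ack=7320 B_seq=7320 B_ack=5227
After event 6: A_seq=5227 A_ack=7320 B_seq=7320 B_ack=5227

Answer: 5227 7320 7320 5227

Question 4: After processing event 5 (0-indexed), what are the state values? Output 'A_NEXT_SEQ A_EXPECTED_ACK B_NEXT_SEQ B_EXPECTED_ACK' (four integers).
After event 0: A_seq=5035 A_ack=7000 B_seq=7000 B_ack=5035
After event 1: A_seq=5227 A_ack=7000 B_seq=7000 B_ack=5227
After event 2: A_seq=5227 A_ack=7000 B_seq=7061 B_ack=5227
After event 3: A_seq=5227 A_ack=7000 B_seq=7144 B_ack=5227
After event 4: A_seq=5227 A_ack=7000 B_seq=7320 B_ack=5227
After event 5: A_seq=5227 A_ack=7320 B_seq=7320 B_ack=5227

5227 7320 7320 5227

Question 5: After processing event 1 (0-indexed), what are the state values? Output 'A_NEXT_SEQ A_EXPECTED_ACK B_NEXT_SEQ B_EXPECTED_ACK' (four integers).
After event 0: A_seq=5035 A_ack=7000 B_seq=7000 B_ack=5035
After event 1: A_seq=5227 A_ack=7000 B_seq=7000 B_ack=5227

5227 7000 7000 5227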